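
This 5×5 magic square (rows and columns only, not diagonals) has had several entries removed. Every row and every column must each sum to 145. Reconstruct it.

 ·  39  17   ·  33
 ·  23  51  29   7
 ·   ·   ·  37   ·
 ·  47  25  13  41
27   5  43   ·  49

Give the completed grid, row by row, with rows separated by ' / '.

11 39 17 45 33 / 35 23 51 29 7 / 53 31 9 37 15 / 19 47 25 13 41 / 27 5 43 21 49

The remaining cell in row 2 is (2,1) = 145 − 110 = 35.
Using row 4: 47 + 25 + 13 + 41 + ? → (4,1) = 145 − 126 = 19.
Row 5 needs 145; the known cells sum to 124, so (5,4) = 21.
Column 2 needs 145; the known cells sum to 114, so (3,2) = 31.
The remaining cell in column 3 is (3,3) = 145 − 136 = 9.
Column 4 must total 145; the given cells sum to 100, so (1,4) = 45.
Using column 5: 33 + 7 + 41 + 49 + ? → (3,5) = 145 − 130 = 15.
Row 1: 39 + 17 + 45 + 33 + ? = 145, so (1,1) = 11.
Row 3: 31 + 9 + 37 + 15 + ? = 145, so (3,1) = 53.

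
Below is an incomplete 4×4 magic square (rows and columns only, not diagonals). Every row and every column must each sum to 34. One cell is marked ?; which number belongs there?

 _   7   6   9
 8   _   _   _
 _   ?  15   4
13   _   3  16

Row 1: 7 + 6 + 9 + ? = 34, so (1,1) = 12.
Row 4 needs 34; the known cells sum to 32, so (4,2) = 2.
Column 1: 12 + 8 + 13 + ? = 34, so (3,1) = 1.
Column 3: 6 + 15 + 3 + ? = 34, so (2,3) = 10.
Using column 4: 9 + 4 + 16 + ? → (2,4) = 34 − 29 = 5.
Row 2: 8 + 10 + 5 + ? = 34, so (2,2) = 11.
Row 3 needs 34; the known cells sum to 20, so (3,2) = 14.

14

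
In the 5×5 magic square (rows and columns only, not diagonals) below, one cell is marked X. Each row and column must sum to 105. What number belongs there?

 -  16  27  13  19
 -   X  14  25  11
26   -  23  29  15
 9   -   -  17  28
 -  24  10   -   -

Row 1 must total 105; the given cells sum to 75, so (1,1) = 30.
Row 3: 26 + 23 + 29 + 15 + ? = 105, so (3,2) = 12.
From column 3, 105 − (27 + 14 + 23 + 10) gives (4,3) = 31.
Column 4: 13 + 25 + 29 + 17 + ? = 105, so (5,4) = 21.
The remaining cell in column 5 is (5,5) = 105 − 73 = 32.
From row 4, 105 − (9 + 31 + 17 + 28) gives (4,2) = 20.
Row 5 must total 105; the given cells sum to 87, so (5,1) = 18.
Using column 1: 30 + 26 + 9 + 18 + ? → (2,1) = 105 − 83 = 22.
From column 2, 105 − (16 + 12 + 20 + 24) gives (2,2) = 33.

33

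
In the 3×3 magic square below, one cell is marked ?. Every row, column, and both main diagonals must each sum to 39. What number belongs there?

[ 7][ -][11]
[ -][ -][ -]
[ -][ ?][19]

The remaining cell in row 1 is (1,2) = 39 − 18 = 21.
Column 3: 11 + 19 + ? = 39, so (2,3) = 9.
Main diagonal: 7 + 19 + ? = 39, so (2,2) = 13.
Anti-diagonal needs 39; the known cells sum to 24, so (3,1) = 15.
Row 2 must total 39; the given cells sum to 22, so (2,1) = 17.
Row 3 needs 39; the known cells sum to 34, so (3,2) = 5.

5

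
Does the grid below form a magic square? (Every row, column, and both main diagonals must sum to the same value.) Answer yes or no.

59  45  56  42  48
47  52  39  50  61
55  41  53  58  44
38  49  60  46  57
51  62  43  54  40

No — column 2 sums to 249 but row 3 sums to 251.

Row 1: 59 + 45 + 56 + 42 + 48 = 250.
Row 2: 47 + 52 + 39 + 50 + 61 = 249.
Row 3: 55 + 41 + 53 + 58 + 44 = 251.
Row 4: 38 + 49 + 60 + 46 + 57 = 250.
Row 5: 51 + 62 + 43 + 54 + 40 = 250.
Column 1: 59 + 47 + 55 + 38 + 51 = 250.
Column 2: 45 + 52 + 41 + 49 + 62 = 249.
Column 3: 56 + 39 + 53 + 60 + 43 = 251.
Column 4: 42 + 50 + 58 + 46 + 54 = 250.
Column 5: 48 + 61 + 44 + 57 + 40 = 250.
Main diagonal: 59 + 52 + 53 + 46 + 40 = 250.
Anti-diagonal: 48 + 50 + 53 + 49 + 51 = 251.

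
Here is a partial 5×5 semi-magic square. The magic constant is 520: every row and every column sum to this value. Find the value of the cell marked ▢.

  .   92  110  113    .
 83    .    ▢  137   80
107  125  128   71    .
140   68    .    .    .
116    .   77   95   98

119

Using row 3: 107 + 125 + 128 + 71 + ? → (3,5) = 520 − 431 = 89.
Row 5 must total 520; the given cells sum to 386, so (5,2) = 134.
The remaining cell in column 1 is (1,1) = 520 − 446 = 74.
Column 2 must total 520; the given cells sum to 419, so (2,2) = 101.
The remaining cell in column 4 is (4,4) = 520 − 416 = 104.
The remaining cell in row 1 is (1,5) = 520 − 389 = 131.
Row 2: 83 + 101 + 137 + 80 + ? = 520, so (2,3) = 119.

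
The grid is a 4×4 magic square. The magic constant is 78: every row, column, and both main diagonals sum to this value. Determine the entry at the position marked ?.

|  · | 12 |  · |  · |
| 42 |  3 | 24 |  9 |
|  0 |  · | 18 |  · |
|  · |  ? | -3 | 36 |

Column 3 needs 78; the known cells sum to 39, so (1,3) = 39.
Using main diagonal: 3 + 18 + 36 + ? → (1,1) = 78 − 57 = 21.
The remaining cell in row 1 is (1,4) = 78 − 72 = 6.
Column 1 must total 78; the given cells sum to 63, so (4,1) = 15.
Column 4: 6 + 9 + 36 + ? = 78, so (3,4) = 27.
Anti-diagonal needs 78; the known cells sum to 45, so (3,2) = 33.
Row 4 must total 78; the given cells sum to 48, so (4,2) = 30.

30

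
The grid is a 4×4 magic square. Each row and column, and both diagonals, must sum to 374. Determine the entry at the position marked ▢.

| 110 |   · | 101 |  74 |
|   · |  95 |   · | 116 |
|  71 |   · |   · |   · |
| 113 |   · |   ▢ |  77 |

98

From row 1, 374 − (110 + 101 + 74) gives (1,2) = 89.
The remaining cell in column 1 is (2,1) = 374 − 294 = 80.
The remaining cell in column 4 is (3,4) = 374 − 267 = 107.
Main diagonal: 110 + 95 + 77 + ? = 374, so (3,3) = 92.
Row 2 must total 374; the given cells sum to 291, so (2,3) = 83.
From row 3, 374 − (71 + 92 + 107) gives (3,2) = 104.
Column 2 needs 374; the known cells sum to 288, so (4,2) = 86.
Using column 3: 101 + 83 + 92 + ? → (4,3) = 374 − 276 = 98.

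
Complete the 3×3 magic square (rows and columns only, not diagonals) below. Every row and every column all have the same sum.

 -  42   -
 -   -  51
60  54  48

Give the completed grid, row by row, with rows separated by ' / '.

Row 3 is already complete: 60 + 54 + 48 = 162, so that is the magic constant.
Using column 2: 42 + 54 + ? → (2,2) = 162 − 96 = 66.
From column 3, 162 − (51 + 48) gives (1,3) = 63.
The remaining cell in row 1 is (1,1) = 162 − 105 = 57.
Using row 2: 66 + 51 + ? → (2,1) = 162 − 117 = 45.

57 42 63 / 45 66 51 / 60 54 48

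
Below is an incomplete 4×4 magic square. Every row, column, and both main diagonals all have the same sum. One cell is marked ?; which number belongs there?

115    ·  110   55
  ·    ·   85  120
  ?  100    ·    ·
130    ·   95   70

Anti-diagonal is complete and sums to 370; that is the magic constant.
From row 1, 370 − (115 + 110 + 55) gives (1,2) = 90.
Row 4: 130 + 95 + 70 + ? = 370, so (4,2) = 75.
Using column 2: 90 + 100 + 75 + ? → (2,2) = 370 − 265 = 105.
Column 3 needs 370; the known cells sum to 290, so (3,3) = 80.
The remaining cell in column 4 is (3,4) = 370 − 245 = 125.
Row 2 needs 370; the known cells sum to 310, so (2,1) = 60.
Row 3 must total 370; the given cells sum to 305, so (3,1) = 65.

65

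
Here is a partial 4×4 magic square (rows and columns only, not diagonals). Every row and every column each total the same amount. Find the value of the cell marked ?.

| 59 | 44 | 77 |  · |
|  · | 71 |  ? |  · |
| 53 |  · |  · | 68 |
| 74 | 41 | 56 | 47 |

Row 4 is complete and sums to 218; that is the magic constant.
From row 1, 218 − (59 + 44 + 77) gives (1,4) = 38.
Using column 1: 59 + 53 + 74 + ? → (2,1) = 218 − 186 = 32.
Column 2 needs 218; the known cells sum to 156, so (3,2) = 62.
Using column 4: 38 + 68 + 47 + ? → (2,4) = 218 − 153 = 65.
Row 2 must total 218; the given cells sum to 168, so (2,3) = 50.

50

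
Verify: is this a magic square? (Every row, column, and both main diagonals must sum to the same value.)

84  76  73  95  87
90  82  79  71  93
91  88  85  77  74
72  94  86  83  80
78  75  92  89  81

Row 1: 84 + 76 + 73 + 95 + 87 = 415.
Row 2: 90 + 82 + 79 + 71 + 93 = 415.
Row 3: 91 + 88 + 85 + 77 + 74 = 415.
Row 4: 72 + 94 + 86 + 83 + 80 = 415.
Row 5: 78 + 75 + 92 + 89 + 81 = 415.
Column 1: 84 + 90 + 91 + 72 + 78 = 415.
Column 2: 76 + 82 + 88 + 94 + 75 = 415.
Column 3: 73 + 79 + 85 + 86 + 92 = 415.
Column 4: 95 + 71 + 77 + 83 + 89 = 415.
Column 5: 87 + 93 + 74 + 80 + 81 = 415.
Main diagonal: 84 + 82 + 85 + 83 + 81 = 415.
Anti-diagonal: 87 + 71 + 85 + 94 + 78 = 415.
All lines sum to 415.

Yes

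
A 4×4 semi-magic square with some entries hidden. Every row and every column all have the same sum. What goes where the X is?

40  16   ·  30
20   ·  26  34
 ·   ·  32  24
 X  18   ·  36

Column 4 is complete and sums to 124; that is the magic constant.
The remaining cell in row 1 is (1,3) = 124 − 86 = 38.
From row 2, 124 − (20 + 26 + 34) gives (2,2) = 44.
Column 2 must total 124; the given cells sum to 78, so (3,2) = 46.
Column 3: 38 + 26 + 32 + ? = 124, so (4,3) = 28.
Row 3 needs 124; the known cells sum to 102, so (3,1) = 22.
From row 4, 124 − (18 + 28 + 36) gives (4,1) = 42.

42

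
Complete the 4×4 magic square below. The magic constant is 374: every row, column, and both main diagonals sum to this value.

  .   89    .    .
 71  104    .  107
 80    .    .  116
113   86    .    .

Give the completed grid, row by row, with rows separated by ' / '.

110 89 101 74 / 71 104 92 107 / 80 95 83 116 / 113 86 98 77

Row 2 needs 374; the known cells sum to 282, so (2,3) = 92.
Column 1: 71 + 80 + 113 + ? = 374, so (1,1) = 110.
Column 2 needs 374; the known cells sum to 279, so (3,2) = 95.
The remaining cell in anti-diagonal is (1,4) = 374 − 300 = 74.
The remaining cell in row 1 is (1,3) = 374 − 273 = 101.
The remaining cell in row 3 is (3,3) = 374 − 291 = 83.
Column 3 needs 374; the known cells sum to 276, so (4,3) = 98.
Column 4 must total 374; the given cells sum to 297, so (4,4) = 77.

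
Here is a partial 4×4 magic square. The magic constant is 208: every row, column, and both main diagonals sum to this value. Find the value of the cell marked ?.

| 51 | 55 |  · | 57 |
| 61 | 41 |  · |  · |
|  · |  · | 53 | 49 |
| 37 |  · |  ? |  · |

Using row 1: 51 + 55 + 57 + ? → (1,3) = 208 − 163 = 45.
Column 1: 51 + 61 + 37 + ? = 208, so (3,1) = 59.
The remaining cell in main diagonal is (4,4) = 208 − 145 = 63.
Row 3 needs 208; the known cells sum to 161, so (3,2) = 47.
Column 2 must total 208; the given cells sum to 143, so (4,2) = 65.
Column 4 needs 208; the known cells sum to 169, so (2,4) = 39.
Using anti-diagonal: 57 + 47 + 37 + ? → (2,3) = 208 − 141 = 67.
Row 4: 37 + 65 + 63 + ? = 208, so (4,3) = 43.

43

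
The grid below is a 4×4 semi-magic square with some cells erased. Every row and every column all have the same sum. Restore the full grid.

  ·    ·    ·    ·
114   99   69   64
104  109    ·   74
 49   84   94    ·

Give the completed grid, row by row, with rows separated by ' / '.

Row 2 is already complete: 114 + 99 + 69 + 64 = 346, so that is the magic constant.
Using row 3: 104 + 109 + 74 + ? → (3,3) = 346 − 287 = 59.
The remaining cell in row 4 is (4,4) = 346 − 227 = 119.
Column 1 needs 346; the known cells sum to 267, so (1,1) = 79.
Using column 2: 99 + 109 + 84 + ? → (1,2) = 346 − 292 = 54.
The remaining cell in column 3 is (1,3) = 346 − 222 = 124.
Column 4 must total 346; the given cells sum to 257, so (1,4) = 89.

79 54 124 89 / 114 99 69 64 / 104 109 59 74 / 49 84 94 119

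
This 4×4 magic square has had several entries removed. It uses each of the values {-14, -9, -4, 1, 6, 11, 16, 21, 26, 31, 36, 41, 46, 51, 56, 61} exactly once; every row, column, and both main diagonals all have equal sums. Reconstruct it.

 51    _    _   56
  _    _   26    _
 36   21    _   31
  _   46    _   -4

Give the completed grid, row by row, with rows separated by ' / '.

51 -14 1 56 / 16 41 26 11 / 36 21 6 31 / -9 46 61 -4

The 16 entries sum to 376, so each line sums to 376/4 = 94.
The remaining cell in row 3 is (3,3) = 94 − 88 = 6.
From column 4, 94 − (56 + 31 + (-4)) gives (2,4) = 11.
Using main diagonal: 51 + 6 + (-4) + ? → (2,2) = 94 − 53 = 41.
Anti-diagonal needs 94; the known cells sum to 103, so (4,1) = -9.
From row 2, 94 − (41 + 26 + 11) gives (2,1) = 16.
Using row 4: -9 + 46 + (-4) + ? → (4,3) = 94 − 33 = 61.
Column 2 must total 94; the given cells sum to 108, so (1,2) = -14.
The remaining cell in column 3 is (1,3) = 94 − 93 = 1.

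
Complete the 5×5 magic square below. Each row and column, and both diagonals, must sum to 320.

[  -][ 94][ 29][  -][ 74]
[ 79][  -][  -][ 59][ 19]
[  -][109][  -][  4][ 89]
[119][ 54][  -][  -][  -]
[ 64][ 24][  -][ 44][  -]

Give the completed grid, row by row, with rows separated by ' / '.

9 94 29 114 74 / 79 39 124 59 19 / 49 109 69 4 89 / 119 54 14 99 34 / 64 24 84 44 104

Column 2: 94 + 109 + 54 + 24 + ? = 320, so (2,2) = 39.
Anti-diagonal needs 320; the known cells sum to 251, so (3,3) = 69.
Row 2 must total 320; the given cells sum to 196, so (2,3) = 124.
Row 3 must total 320; the given cells sum to 271, so (3,1) = 49.
Column 1: 79 + 49 + 119 + 64 + ? = 320, so (1,1) = 9.
Row 1: 9 + 94 + 29 + 74 + ? = 320, so (1,4) = 114.
Column 4: 114 + 59 + 4 + 44 + ? = 320, so (4,4) = 99.
From main diagonal, 320 − (9 + 39 + 69 + 99) gives (5,5) = 104.
The remaining cell in row 5 is (5,3) = 320 − 236 = 84.
Column 3: 29 + 124 + 69 + 84 + ? = 320, so (4,3) = 14.
Using column 5: 74 + 19 + 89 + 104 + ? → (4,5) = 320 − 286 = 34.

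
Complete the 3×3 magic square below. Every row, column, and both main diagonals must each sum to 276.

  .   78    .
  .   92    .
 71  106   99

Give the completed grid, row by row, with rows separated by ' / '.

85 78 113 / 120 92 64 / 71 106 99

From main diagonal, 276 − (92 + 99) gives (1,1) = 85.
Anti-diagonal: 92 + 71 + ? = 276, so (1,3) = 113.
From column 1, 276 − (85 + 71) gives (2,1) = 120.
Column 3 needs 276; the known cells sum to 212, so (2,3) = 64.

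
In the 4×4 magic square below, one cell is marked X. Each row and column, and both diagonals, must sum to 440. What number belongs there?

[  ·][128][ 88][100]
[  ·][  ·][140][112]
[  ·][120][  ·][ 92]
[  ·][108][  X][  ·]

116

From row 1, 440 − (128 + 88 + 100) gives (1,1) = 124.
Column 2 needs 440; the known cells sum to 356, so (2,2) = 84.
The remaining cell in column 4 is (4,4) = 440 − 304 = 136.
Using main diagonal: 124 + 84 + 136 + ? → (3,3) = 440 − 344 = 96.
Using anti-diagonal: 100 + 140 + 120 + ? → (4,1) = 440 − 360 = 80.
Row 2 needs 440; the known cells sum to 336, so (2,1) = 104.
The remaining cell in row 3 is (3,1) = 440 − 308 = 132.
Using row 4: 80 + 108 + 136 + ? → (4,3) = 440 − 324 = 116.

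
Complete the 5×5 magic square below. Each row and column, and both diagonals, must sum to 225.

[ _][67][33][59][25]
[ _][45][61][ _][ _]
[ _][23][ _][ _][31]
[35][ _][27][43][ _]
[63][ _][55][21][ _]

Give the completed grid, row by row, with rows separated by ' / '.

41 67 33 59 25 / 29 45 61 37 53 / 57 23 49 65 31 / 35 51 27 43 69 / 63 39 55 21 47

Row 1 must total 225; the given cells sum to 184, so (1,1) = 41.
Column 3 needs 225; the known cells sum to 176, so (3,3) = 49.
Main diagonal must total 225; the given cells sum to 178, so (5,5) = 47.
Using row 5: 63 + 55 + 21 + 47 + ? → (5,2) = 225 − 186 = 39.
Column 2 must total 225; the given cells sum to 174, so (4,2) = 51.
Anti-diagonal: 25 + 49 + 51 + 63 + ? = 225, so (2,4) = 37.
Using row 4: 35 + 51 + 27 + 43 + ? → (4,5) = 225 − 156 = 69.
Column 4: 59 + 37 + 43 + 21 + ? = 225, so (3,4) = 65.
From column 5, 225 − (25 + 31 + 69 + 47) gives (2,5) = 53.
Using row 2: 45 + 61 + 37 + 53 + ? → (2,1) = 225 − 196 = 29.
Row 3: 23 + 49 + 65 + 31 + ? = 225, so (3,1) = 57.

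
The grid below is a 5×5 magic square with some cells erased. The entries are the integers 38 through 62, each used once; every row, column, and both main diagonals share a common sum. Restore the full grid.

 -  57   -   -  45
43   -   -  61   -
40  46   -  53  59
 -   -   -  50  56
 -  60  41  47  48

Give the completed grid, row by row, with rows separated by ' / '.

The entries are 38 through 62, which sum to 1250, so each line sums to 1250/5 = 250.
From row 3, 250 − (40 + 46 + 53 + 59) gives (3,3) = 52.
Row 5: 60 + 41 + 47 + 48 + ? = 250, so (5,1) = 54.
Using column 4: 61 + 53 + 50 + 47 + ? → (1,4) = 250 − 211 = 39.
The remaining cell in column 5 is (2,5) = 250 − 208 = 42.
Using anti-diagonal: 45 + 61 + 52 + 54 + ? → (4,2) = 250 − 212 = 38.
The remaining cell in column 2 is (2,2) = 250 − 201 = 49.
From main diagonal, 250 − (49 + 52 + 50 + 48) gives (1,1) = 51.
Row 1 must total 250; the given cells sum to 192, so (1,3) = 58.
From row 2, 250 − (43 + 49 + 61 + 42) gives (2,3) = 55.
Using column 1: 51 + 43 + 40 + 54 + ? → (4,1) = 250 − 188 = 62.
Column 3 must total 250; the given cells sum to 206, so (4,3) = 44.

51 57 58 39 45 / 43 49 55 61 42 / 40 46 52 53 59 / 62 38 44 50 56 / 54 60 41 47 48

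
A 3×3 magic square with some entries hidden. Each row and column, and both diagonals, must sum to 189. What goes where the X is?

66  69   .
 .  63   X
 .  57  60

75

From row 1, 189 − (66 + 69) gives (1,3) = 54.
Using row 3: 57 + 60 + ? → (3,1) = 189 − 117 = 72.
Column 1: 66 + 72 + ? = 189, so (2,1) = 51.
Column 3: 54 + 60 + ? = 189, so (2,3) = 75.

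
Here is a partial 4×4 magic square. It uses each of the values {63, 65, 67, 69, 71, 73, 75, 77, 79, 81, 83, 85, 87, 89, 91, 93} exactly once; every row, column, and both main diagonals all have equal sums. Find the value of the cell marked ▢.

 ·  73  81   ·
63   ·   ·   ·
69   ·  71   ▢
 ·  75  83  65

The 16 entries sum to 1248, so each line sums to 1248/4 = 312.
Row 4: 75 + 83 + 65 + ? = 312, so (4,1) = 89.
Column 1: 63 + 69 + 89 + ? = 312, so (1,1) = 91.
Column 3 must total 312; the given cells sum to 235, so (2,3) = 77.
Main diagonal must total 312; the given cells sum to 227, so (2,2) = 85.
Row 1 must total 312; the given cells sum to 245, so (1,4) = 67.
Row 2 must total 312; the given cells sum to 225, so (2,4) = 87.
Column 2: 73 + 85 + 75 + ? = 312, so (3,2) = 79.
Column 4 must total 312; the given cells sum to 219, so (3,4) = 93.

93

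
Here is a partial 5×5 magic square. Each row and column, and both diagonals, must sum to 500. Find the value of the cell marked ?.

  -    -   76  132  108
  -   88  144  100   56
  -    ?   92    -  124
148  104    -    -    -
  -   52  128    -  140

136

The remaining cell in row 2 is (2,1) = 500 − 388 = 112.
Column 3 needs 500; the known cells sum to 440, so (4,3) = 60.
Column 5 needs 500; the known cells sum to 428, so (4,5) = 72.
Anti-diagonal needs 500; the known cells sum to 404, so (5,1) = 96.
Row 4 needs 500; the known cells sum to 384, so (4,4) = 116.
The remaining cell in row 5 is (5,4) = 500 − 416 = 84.
Using column 4: 132 + 100 + 116 + 84 + ? → (3,4) = 500 − 432 = 68.
Main diagonal needs 500; the known cells sum to 436, so (1,1) = 64.
The remaining cell in row 1 is (1,2) = 500 − 380 = 120.
Column 1: 64 + 112 + 148 + 96 + ? = 500, so (3,1) = 80.
From column 2, 500 − (120 + 88 + 104 + 52) gives (3,2) = 136.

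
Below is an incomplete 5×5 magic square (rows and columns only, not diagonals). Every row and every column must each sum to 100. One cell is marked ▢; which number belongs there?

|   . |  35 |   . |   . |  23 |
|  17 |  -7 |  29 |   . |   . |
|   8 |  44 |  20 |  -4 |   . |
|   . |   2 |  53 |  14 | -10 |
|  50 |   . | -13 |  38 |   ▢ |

-1

Row 3 needs 100; the known cells sum to 68, so (3,5) = 32.
Row 4: 2 + 53 + 14 + (-10) + ? = 100, so (4,1) = 41.
Column 1 needs 100; the known cells sum to 116, so (1,1) = -16.
Using column 2: 35 + (-7) + 44 + 2 + ? → (5,2) = 100 − 74 = 26.
Column 3 needs 100; the known cells sum to 89, so (1,3) = 11.
Row 1 needs 100; the known cells sum to 53, so (1,4) = 47.
Row 5 needs 100; the known cells sum to 101, so (5,5) = -1.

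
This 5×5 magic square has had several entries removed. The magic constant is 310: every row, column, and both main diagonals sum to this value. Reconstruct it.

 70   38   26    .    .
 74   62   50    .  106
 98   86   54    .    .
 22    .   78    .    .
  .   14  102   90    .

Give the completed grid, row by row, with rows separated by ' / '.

70 38 26 94 82 / 74 62 50 18 106 / 98 86 54 42 30 / 22 110 78 66 34 / 46 14 102 90 58

From row 2, 310 − (74 + 62 + 50 + 106) gives (2,4) = 18.
From column 1, 310 − (70 + 74 + 98 + 22) gives (5,1) = 46.
From column 2, 310 − (38 + 62 + 86 + 14) gives (4,2) = 110.
Using anti-diagonal: 18 + 54 + 110 + 46 + ? → (1,5) = 310 − 228 = 82.
Row 1 must total 310; the given cells sum to 216, so (1,4) = 94.
Row 5: 46 + 14 + 102 + 90 + ? = 310, so (5,5) = 58.
Main diagonal needs 310; the known cells sum to 244, so (4,4) = 66.
Row 4: 22 + 110 + 78 + 66 + ? = 310, so (4,5) = 34.
Using column 4: 94 + 18 + 66 + 90 + ? → (3,4) = 310 − 268 = 42.
Column 5 needs 310; the known cells sum to 280, so (3,5) = 30.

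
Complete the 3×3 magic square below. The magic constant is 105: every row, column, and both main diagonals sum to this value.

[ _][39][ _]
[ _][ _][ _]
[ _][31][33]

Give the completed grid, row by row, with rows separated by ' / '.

37 39 29 / 27 35 43 / 41 31 33

Row 3 must total 105; the given cells sum to 64, so (3,1) = 41.
Using column 2: 39 + 31 + ? → (2,2) = 105 − 70 = 35.
The remaining cell in main diagonal is (1,1) = 105 − 68 = 37.
From anti-diagonal, 105 − (35 + 41) gives (1,3) = 29.
Column 1 must total 105; the given cells sum to 78, so (2,1) = 27.
The remaining cell in column 3 is (2,3) = 105 − 62 = 43.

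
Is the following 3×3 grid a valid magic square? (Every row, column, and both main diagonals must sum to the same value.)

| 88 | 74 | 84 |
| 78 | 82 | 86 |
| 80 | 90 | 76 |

Yes

Row 1: 88 + 74 + 84 = 246.
Row 2: 78 + 82 + 86 = 246.
Row 3: 80 + 90 + 76 = 246.
Column 1: 88 + 78 + 80 = 246.
Column 2: 74 + 82 + 90 = 246.
Column 3: 84 + 86 + 76 = 246.
Main diagonal: 88 + 82 + 76 = 246.
Anti-diagonal: 84 + 82 + 80 = 246.
All lines sum to 246.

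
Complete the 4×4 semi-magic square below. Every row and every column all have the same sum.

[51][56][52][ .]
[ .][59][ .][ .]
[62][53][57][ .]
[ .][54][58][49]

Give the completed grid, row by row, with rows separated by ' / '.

Column 2 is already complete: 56 + 59 + 53 + 54 = 222, so that is the magic constant.
Using row 1: 51 + 56 + 52 + ? → (1,4) = 222 − 159 = 63.
Using row 3: 62 + 53 + 57 + ? → (3,4) = 222 − 172 = 50.
Row 4: 54 + 58 + 49 + ? = 222, so (4,1) = 61.
From column 1, 222 − (51 + 62 + 61) gives (2,1) = 48.
Column 3: 52 + 57 + 58 + ? = 222, so (2,3) = 55.
Using column 4: 63 + 50 + 49 + ? → (2,4) = 222 − 162 = 60.

51 56 52 63 / 48 59 55 60 / 62 53 57 50 / 61 54 58 49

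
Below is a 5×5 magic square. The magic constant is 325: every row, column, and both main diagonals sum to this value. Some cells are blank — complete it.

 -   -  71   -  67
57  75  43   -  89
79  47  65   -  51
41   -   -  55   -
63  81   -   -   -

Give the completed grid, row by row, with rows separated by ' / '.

Row 2 must total 325; the given cells sum to 264, so (2,4) = 61.
From row 3, 325 − (79 + 47 + 65 + 51) gives (3,4) = 83.
Using column 1: 57 + 79 + 41 + 63 + ? → (1,1) = 325 − 240 = 85.
Main diagonal: 85 + 75 + 65 + 55 + ? = 325, so (5,5) = 45.
Using anti-diagonal: 67 + 61 + 65 + 63 + ? → (4,2) = 325 − 256 = 69.
Using column 2: 75 + 47 + 69 + 81 + ? → (1,2) = 325 − 272 = 53.
The remaining cell in column 5 is (4,5) = 325 − 252 = 73.
Row 1 needs 325; the known cells sum to 276, so (1,4) = 49.
From row 4, 325 − (41 + 69 + 55 + 73) gives (4,3) = 87.
Column 3: 71 + 43 + 65 + 87 + ? = 325, so (5,3) = 59.
Column 4 needs 325; the known cells sum to 248, so (5,4) = 77.

85 53 71 49 67 / 57 75 43 61 89 / 79 47 65 83 51 / 41 69 87 55 73 / 63 81 59 77 45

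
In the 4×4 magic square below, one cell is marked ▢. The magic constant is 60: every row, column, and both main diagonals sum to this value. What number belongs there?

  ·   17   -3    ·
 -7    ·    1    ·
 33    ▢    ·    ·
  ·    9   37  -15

Row 4: 9 + 37 + (-15) + ? = 60, so (4,1) = 29.
Column 1 needs 60; the known cells sum to 55, so (1,1) = 5.
From column 3, 60 − (-3 + 1 + 37) gives (3,3) = 25.
Using main diagonal: 5 + 25 + (-15) + ? → (2,2) = 60 − 15 = 45.
Row 1 needs 60; the known cells sum to 19, so (1,4) = 41.
Row 2 must total 60; the given cells sum to 39, so (2,4) = 21.
Column 2 needs 60; the known cells sum to 71, so (3,2) = -11.

-11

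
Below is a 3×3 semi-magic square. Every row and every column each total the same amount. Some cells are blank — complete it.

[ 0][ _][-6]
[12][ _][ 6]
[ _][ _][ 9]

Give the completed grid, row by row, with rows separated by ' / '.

0 15 -6 / 12 -9 6 / -3 3 9

Column 3 is already complete: -6 + 6 + 9 = 9, so that is the magic constant.
Row 1: 0 + (-6) + ? = 9, so (1,2) = 15.
The remaining cell in row 2 is (2,2) = 9 − 18 = -9.
Using column 1: 0 + 12 + ? → (3,1) = 9 − 12 = -3.
The remaining cell in column 2 is (3,2) = 9 − 6 = 3.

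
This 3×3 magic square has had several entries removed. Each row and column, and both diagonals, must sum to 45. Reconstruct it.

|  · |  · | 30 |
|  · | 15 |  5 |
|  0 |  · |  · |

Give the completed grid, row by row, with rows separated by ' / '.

The remaining cell in row 2 is (2,1) = 45 − 20 = 25.
Using column 1: 25 + 0 + ? → (1,1) = 45 − 25 = 20.
Using column 3: 30 + 5 + ? → (3,3) = 45 − 35 = 10.
Row 1 must total 45; the given cells sum to 50, so (1,2) = -5.
Row 3 must total 45; the given cells sum to 10, so (3,2) = 35.

20 -5 30 / 25 15 5 / 0 35 10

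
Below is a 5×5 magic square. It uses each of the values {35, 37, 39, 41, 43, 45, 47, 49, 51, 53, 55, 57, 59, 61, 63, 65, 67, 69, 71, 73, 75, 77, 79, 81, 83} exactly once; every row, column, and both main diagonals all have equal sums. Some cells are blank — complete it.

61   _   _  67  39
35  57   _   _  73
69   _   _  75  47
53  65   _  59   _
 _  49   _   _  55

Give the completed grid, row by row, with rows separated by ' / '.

The 25 entries sum to 1475, so each line sums to 1475/5 = 295.
Column 1 must total 295; the given cells sum to 218, so (5,1) = 77.
Column 5: 39 + 73 + 47 + 55 + ? = 295, so (4,5) = 81.
Main diagonal: 61 + 57 + 59 + 55 + ? = 295, so (3,3) = 63.
Anti-diagonal must total 295; the given cells sum to 244, so (2,4) = 51.
Using row 2: 35 + 57 + 51 + 73 + ? → (2,3) = 295 − 216 = 79.
Row 3 needs 295; the known cells sum to 254, so (3,2) = 41.
From row 4, 295 − (53 + 65 + 59 + 81) gives (4,3) = 37.
Column 2: 57 + 41 + 65 + 49 + ? = 295, so (1,2) = 83.
Column 4 needs 295; the known cells sum to 252, so (5,4) = 43.
Using row 1: 61 + 83 + 67 + 39 + ? → (1,3) = 295 − 250 = 45.
Row 5: 77 + 49 + 43 + 55 + ? = 295, so (5,3) = 71.

61 83 45 67 39 / 35 57 79 51 73 / 69 41 63 75 47 / 53 65 37 59 81 / 77 49 71 43 55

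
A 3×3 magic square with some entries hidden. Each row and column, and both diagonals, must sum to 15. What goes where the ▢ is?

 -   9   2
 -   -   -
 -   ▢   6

Using row 1: 9 + 2 + ? → (1,1) = 15 − 11 = 4.
The remaining cell in column 3 is (2,3) = 15 − 8 = 7.
From main diagonal, 15 − (4 + 6) gives (2,2) = 5.
Anti-diagonal needs 15; the known cells sum to 7, so (3,1) = 8.
Row 2 must total 15; the given cells sum to 12, so (2,1) = 3.
From row 3, 15 − (8 + 6) gives (3,2) = 1.

1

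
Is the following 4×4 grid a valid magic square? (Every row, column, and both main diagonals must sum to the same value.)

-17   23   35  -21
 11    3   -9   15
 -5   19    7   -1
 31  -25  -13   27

Row 1: -17 + 23 + 35 + (-21) = 20.
Row 2: 11 + 3 + (-9) + 15 = 20.
Row 3: -5 + 19 + 7 + (-1) = 20.
Row 4: 31 + (-25) + (-13) + 27 = 20.
Column 1: -17 + 11 + (-5) + 31 = 20.
Column 2: 23 + 3 + 19 + (-25) = 20.
Column 3: 35 + (-9) + 7 + (-13) = 20.
Column 4: -21 + 15 + (-1) + 27 = 20.
Main diagonal: -17 + 3 + 7 + 27 = 20.
Anti-diagonal: -21 + (-9) + 19 + 31 = 20.
All lines sum to 20.

Yes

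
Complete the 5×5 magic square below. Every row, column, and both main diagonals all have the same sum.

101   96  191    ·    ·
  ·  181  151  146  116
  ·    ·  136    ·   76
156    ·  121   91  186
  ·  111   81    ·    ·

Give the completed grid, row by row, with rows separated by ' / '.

Column 3 is already complete: 191 + 151 + 136 + 121 + 81 = 680, so that is the magic constant.
Row 2 must total 680; the given cells sum to 594, so (2,1) = 86.
Row 4 needs 680; the known cells sum to 554, so (4,2) = 126.
Column 2 must total 680; the given cells sum to 514, so (3,2) = 166.
Using main diagonal: 101 + 181 + 136 + 91 + ? → (5,5) = 680 − 509 = 171.
From column 5, 680 − (116 + 76 + 186 + 171) gives (1,5) = 131.
From anti-diagonal, 680 − (131 + 146 + 136 + 126) gives (5,1) = 141.
Row 1 must total 680; the given cells sum to 519, so (1,4) = 161.
Using row 5: 141 + 111 + 81 + 171 + ? → (5,4) = 680 − 504 = 176.
Using column 1: 101 + 86 + 156 + 141 + ? → (3,1) = 680 − 484 = 196.
Column 4: 161 + 146 + 91 + 176 + ? = 680, so (3,4) = 106.

101 96 191 161 131 / 86 181 151 146 116 / 196 166 136 106 76 / 156 126 121 91 186 / 141 111 81 176 171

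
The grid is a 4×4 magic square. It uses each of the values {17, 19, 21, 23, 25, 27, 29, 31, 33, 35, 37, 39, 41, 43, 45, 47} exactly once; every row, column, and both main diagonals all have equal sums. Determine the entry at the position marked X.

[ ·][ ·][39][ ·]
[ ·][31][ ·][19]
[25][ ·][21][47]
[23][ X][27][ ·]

45

The 16 entries sum to 512, so each line sums to 512/4 = 128.
From row 3, 128 − (25 + 21 + 47) gives (3,2) = 35.
Column 3 needs 128; the known cells sum to 87, so (2,3) = 41.
From anti-diagonal, 128 − (41 + 35 + 23) gives (1,4) = 29.
Row 2 must total 128; the given cells sum to 91, so (2,1) = 37.
Column 1: 37 + 25 + 23 + ? = 128, so (1,1) = 43.
Using column 4: 29 + 19 + 47 + ? → (4,4) = 128 − 95 = 33.
Using row 1: 43 + 39 + 29 + ? → (1,2) = 128 − 111 = 17.
The remaining cell in row 4 is (4,2) = 128 − 83 = 45.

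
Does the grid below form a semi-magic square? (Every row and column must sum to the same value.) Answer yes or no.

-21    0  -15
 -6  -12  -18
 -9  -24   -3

Yes

Row 1: -21 + 0 + (-15) = -36.
Row 2: -6 + (-12) + (-18) = -36.
Row 3: -9 + (-24) + (-3) = -36.
Column 1: -21 + (-6) + (-9) = -36.
Column 2: 0 + (-12) + (-24) = -36.
Column 3: -15 + (-18) + (-3) = -36.
All lines sum to -36.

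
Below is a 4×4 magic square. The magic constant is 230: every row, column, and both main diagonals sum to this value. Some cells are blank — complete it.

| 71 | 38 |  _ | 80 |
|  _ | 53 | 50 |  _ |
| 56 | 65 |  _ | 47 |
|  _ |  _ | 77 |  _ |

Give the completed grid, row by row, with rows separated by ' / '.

From row 1, 230 − (71 + 38 + 80) gives (1,3) = 41.
From row 3, 230 − (56 + 65 + 47) gives (3,3) = 62.
Using column 2: 38 + 53 + 65 + ? → (4,2) = 230 − 156 = 74.
Main diagonal: 71 + 53 + 62 + ? = 230, so (4,4) = 44.
Using anti-diagonal: 80 + 50 + 65 + ? → (4,1) = 230 − 195 = 35.
Column 1 needs 230; the known cells sum to 162, so (2,1) = 68.
Column 4: 80 + 47 + 44 + ? = 230, so (2,4) = 59.

71 38 41 80 / 68 53 50 59 / 56 65 62 47 / 35 74 77 44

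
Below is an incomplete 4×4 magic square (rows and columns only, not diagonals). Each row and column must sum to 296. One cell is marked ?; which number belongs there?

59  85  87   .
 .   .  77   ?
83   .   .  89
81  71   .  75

Row 1 must total 296; the given cells sum to 231, so (1,4) = 65.
Row 4 must total 296; the given cells sum to 227, so (4,3) = 69.
Column 1: 59 + 83 + 81 + ? = 296, so (2,1) = 73.
Column 3 must total 296; the given cells sum to 233, so (3,3) = 63.
The remaining cell in column 4 is (2,4) = 296 − 229 = 67.

67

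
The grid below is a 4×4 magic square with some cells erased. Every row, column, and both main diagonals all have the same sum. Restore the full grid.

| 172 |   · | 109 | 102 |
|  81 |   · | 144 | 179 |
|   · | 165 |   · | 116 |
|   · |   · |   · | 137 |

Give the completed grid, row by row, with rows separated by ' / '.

Column 4 is already complete: 102 + 179 + 116 + 137 = 534, so that is the magic constant.
Using row 1: 172 + 109 + 102 + ? → (1,2) = 534 − 383 = 151.
From row 2, 534 − (81 + 144 + 179) gives (2,2) = 130.
Column 2 must total 534; the given cells sum to 446, so (4,2) = 88.
Main diagonal needs 534; the known cells sum to 439, so (3,3) = 95.
Anti-diagonal needs 534; the known cells sum to 411, so (4,1) = 123.
The remaining cell in row 3 is (3,1) = 534 − 376 = 158.
Using row 4: 123 + 88 + 137 + ? → (4,3) = 534 − 348 = 186.

172 151 109 102 / 81 130 144 179 / 158 165 95 116 / 123 88 186 137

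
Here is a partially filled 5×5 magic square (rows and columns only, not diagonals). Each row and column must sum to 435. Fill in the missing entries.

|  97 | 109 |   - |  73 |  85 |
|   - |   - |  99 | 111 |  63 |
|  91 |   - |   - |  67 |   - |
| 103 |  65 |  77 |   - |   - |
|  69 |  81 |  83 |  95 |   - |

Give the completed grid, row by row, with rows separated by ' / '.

97 109 71 73 85 / 75 87 99 111 63 / 91 93 105 67 79 / 103 65 77 89 101 / 69 81 83 95 107

The remaining cell in row 1 is (1,3) = 435 − 364 = 71.
From row 5, 435 − (69 + 81 + 83 + 95) gives (5,5) = 107.
Column 1 needs 435; the known cells sum to 360, so (2,1) = 75.
Column 3 must total 435; the given cells sum to 330, so (3,3) = 105.
Column 4 must total 435; the given cells sum to 346, so (4,4) = 89.
Row 2: 75 + 99 + 111 + 63 + ? = 435, so (2,2) = 87.
Row 4: 103 + 65 + 77 + 89 + ? = 435, so (4,5) = 101.
Column 2 must total 435; the given cells sum to 342, so (3,2) = 93.
The remaining cell in column 5 is (3,5) = 435 − 356 = 79.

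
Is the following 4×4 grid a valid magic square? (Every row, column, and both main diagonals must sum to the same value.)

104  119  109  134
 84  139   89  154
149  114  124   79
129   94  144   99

Row 1: 104 + 119 + 109 + 134 = 466.
Row 2: 84 + 139 + 89 + 154 = 466.
Row 3: 149 + 114 + 124 + 79 = 466.
Row 4: 129 + 94 + 144 + 99 = 466.
Column 1: 104 + 84 + 149 + 129 = 466.
Column 2: 119 + 139 + 114 + 94 = 466.
Column 3: 109 + 89 + 124 + 144 = 466.
Column 4: 134 + 154 + 79 + 99 = 466.
Main diagonal: 104 + 139 + 124 + 99 = 466.
Anti-diagonal: 134 + 89 + 114 + 129 = 466.
All lines sum to 466.

Yes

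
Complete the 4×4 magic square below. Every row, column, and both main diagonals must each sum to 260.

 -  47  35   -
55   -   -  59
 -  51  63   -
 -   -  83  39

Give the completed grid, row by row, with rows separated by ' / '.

91 47 35 87 / 55 67 79 59 / 71 51 63 75 / 43 95 83 39

From column 3, 260 − (35 + 63 + 83) gives (2,3) = 79.
From row 2, 260 − (55 + 79 + 59) gives (2,2) = 67.
Column 2: 47 + 67 + 51 + ? = 260, so (4,2) = 95.
Main diagonal must total 260; the given cells sum to 169, so (1,1) = 91.
From row 1, 260 − (91 + 47 + 35) gives (1,4) = 87.
From row 4, 260 − (95 + 83 + 39) gives (4,1) = 43.
Column 1: 91 + 55 + 43 + ? = 260, so (3,1) = 71.
Using column 4: 87 + 59 + 39 + ? → (3,4) = 260 − 185 = 75.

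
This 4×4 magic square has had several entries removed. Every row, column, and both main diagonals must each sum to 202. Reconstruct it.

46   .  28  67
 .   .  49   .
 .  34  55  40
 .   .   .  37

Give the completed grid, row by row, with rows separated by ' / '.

46 61 28 67 / 31 64 49 58 / 73 34 55 40 / 52 43 70 37

Row 1 must total 202; the given cells sum to 141, so (1,2) = 61.
Row 3 must total 202; the given cells sum to 129, so (3,1) = 73.
Column 3: 28 + 49 + 55 + ? = 202, so (4,3) = 70.
The remaining cell in column 4 is (2,4) = 202 − 144 = 58.
Main diagonal needs 202; the known cells sum to 138, so (2,2) = 64.
The remaining cell in anti-diagonal is (4,1) = 202 − 150 = 52.
Row 2 needs 202; the known cells sum to 171, so (2,1) = 31.
Row 4: 52 + 70 + 37 + ? = 202, so (4,2) = 43.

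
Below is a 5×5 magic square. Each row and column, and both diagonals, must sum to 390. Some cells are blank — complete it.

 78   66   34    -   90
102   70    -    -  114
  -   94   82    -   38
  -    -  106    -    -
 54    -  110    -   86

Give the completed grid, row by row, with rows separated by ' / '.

Row 1 must total 390; the given cells sum to 268, so (1,4) = 122.
Column 3 must total 390; the given cells sum to 332, so (2,3) = 58.
The remaining cell in column 5 is (4,5) = 390 − 328 = 62.
Main diagonal: 78 + 70 + 82 + 86 + ? = 390, so (4,4) = 74.
Using row 2: 102 + 70 + 58 + 114 + ? → (2,4) = 390 − 344 = 46.
From anti-diagonal, 390 − (90 + 46 + 82 + 54) gives (4,2) = 118.
Row 4 must total 390; the given cells sum to 360, so (4,1) = 30.
Column 1 must total 390; the given cells sum to 264, so (3,1) = 126.
Column 2: 66 + 70 + 94 + 118 + ? = 390, so (5,2) = 42.
Row 3: 126 + 94 + 82 + 38 + ? = 390, so (3,4) = 50.
The remaining cell in row 5 is (5,4) = 390 − 292 = 98.

78 66 34 122 90 / 102 70 58 46 114 / 126 94 82 50 38 / 30 118 106 74 62 / 54 42 110 98 86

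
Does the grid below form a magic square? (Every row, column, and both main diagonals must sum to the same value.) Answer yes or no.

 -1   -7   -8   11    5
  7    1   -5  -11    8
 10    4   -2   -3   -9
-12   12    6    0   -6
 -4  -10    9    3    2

Row 1: -1 + (-7) + (-8) + 11 + 5 = 0.
Row 2: 7 + 1 + (-5) + (-11) + 8 = 0.
Row 3: 10 + 4 + (-2) + (-3) + (-9) = 0.
Row 4: -12 + 12 + 6 + 0 + (-6) = 0.
Row 5: -4 + (-10) + 9 + 3 + 2 = 0.
Column 1: -1 + 7 + 10 + (-12) + (-4) = 0.
Column 2: -7 + 1 + 4 + 12 + (-10) = 0.
Column 3: -8 + (-5) + (-2) + 6 + 9 = 0.
Column 4: 11 + (-11) + (-3) + 0 + 3 = 0.
Column 5: 5 + 8 + (-9) + (-6) + 2 = 0.
Main diagonal: -1 + 1 + (-2) + 0 + 2 = 0.
Anti-diagonal: 5 + (-11) + (-2) + 12 + (-4) = 0.
All lines sum to 0.

Yes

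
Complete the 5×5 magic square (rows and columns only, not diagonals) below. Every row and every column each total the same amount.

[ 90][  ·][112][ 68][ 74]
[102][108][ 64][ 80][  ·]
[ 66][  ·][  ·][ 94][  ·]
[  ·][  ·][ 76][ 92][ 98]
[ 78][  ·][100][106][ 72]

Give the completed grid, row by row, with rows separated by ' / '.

90 96 112 68 74 / 102 108 64 80 86 / 66 82 88 94 110 / 104 70 76 92 98 / 78 84 100 106 72

Column 4 is already complete: 68 + 80 + 94 + 92 + 106 = 440, so that is the magic constant.
Row 1 must total 440; the given cells sum to 344, so (1,2) = 96.
Row 2: 102 + 108 + 64 + 80 + ? = 440, so (2,5) = 86.
From row 5, 440 − (78 + 100 + 106 + 72) gives (5,2) = 84.
Column 1: 90 + 102 + 66 + 78 + ? = 440, so (4,1) = 104.
Using column 3: 112 + 64 + 76 + 100 + ? → (3,3) = 440 − 352 = 88.
The remaining cell in column 5 is (3,5) = 440 − 330 = 110.
The remaining cell in row 3 is (3,2) = 440 − 358 = 82.
Row 4 must total 440; the given cells sum to 370, so (4,2) = 70.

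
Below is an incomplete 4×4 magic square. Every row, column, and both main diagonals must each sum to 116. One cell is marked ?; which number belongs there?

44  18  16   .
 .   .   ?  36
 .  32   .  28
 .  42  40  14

The remaining cell in row 1 is (1,4) = 116 − 78 = 38.
Using row 4: 42 + 40 + 14 + ? → (4,1) = 116 − 96 = 20.
From column 2, 116 − (18 + 32 + 42) gives (2,2) = 24.
Main diagonal needs 116; the known cells sum to 82, so (3,3) = 34.
Anti-diagonal must total 116; the given cells sum to 90, so (2,3) = 26.

26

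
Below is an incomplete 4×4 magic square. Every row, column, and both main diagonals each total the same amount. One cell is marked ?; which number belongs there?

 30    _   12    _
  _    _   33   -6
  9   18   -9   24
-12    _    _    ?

Row 3 is complete and sums to 42; that is the magic constant.
Column 1: 30 + 9 + (-12) + ? = 42, so (2,1) = 15.
The remaining cell in column 3 is (4,3) = 42 − 36 = 6.
The remaining cell in anti-diagonal is (1,4) = 42 − 39 = 3.
The remaining cell in row 1 is (1,2) = 42 − 45 = -3.
Row 2: 15 + 33 + (-6) + ? = 42, so (2,2) = 0.
Column 2: -3 + 0 + 18 + ? = 42, so (4,2) = 27.
Using column 4: 3 + (-6) + 24 + ? → (4,4) = 42 − 21 = 21.

21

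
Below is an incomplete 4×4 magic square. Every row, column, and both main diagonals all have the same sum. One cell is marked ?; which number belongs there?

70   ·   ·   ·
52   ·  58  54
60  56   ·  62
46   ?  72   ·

66

Column 1 is complete and sums to 228; that is the magic constant.
Row 2 must total 228; the given cells sum to 164, so (2,2) = 64.
Row 3 needs 228; the known cells sum to 178, so (3,3) = 50.
Column 3 must total 228; the given cells sum to 180, so (1,3) = 48.
Main diagonal must total 228; the given cells sum to 184, so (4,4) = 44.
Anti-diagonal: 58 + 56 + 46 + ? = 228, so (1,4) = 68.
Using row 1: 70 + 48 + 68 + ? → (1,2) = 228 − 186 = 42.
Row 4: 46 + 72 + 44 + ? = 228, so (4,2) = 66.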